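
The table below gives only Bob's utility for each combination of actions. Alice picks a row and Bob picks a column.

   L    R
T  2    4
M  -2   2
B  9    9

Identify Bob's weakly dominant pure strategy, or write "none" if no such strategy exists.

R

R vs L: T: 4>2, M: 2>-2, B: 9=9.
R is at least as good as every other strategy against every opponent action, so it is weakly dominant.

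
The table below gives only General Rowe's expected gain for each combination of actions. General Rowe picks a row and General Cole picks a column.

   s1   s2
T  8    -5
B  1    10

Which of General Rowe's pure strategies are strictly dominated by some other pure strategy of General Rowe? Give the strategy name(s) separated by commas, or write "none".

none

Nothing dominates T: B at s1 (8>1).
B is not dominated — it holds its own against T at s2 (10>-5).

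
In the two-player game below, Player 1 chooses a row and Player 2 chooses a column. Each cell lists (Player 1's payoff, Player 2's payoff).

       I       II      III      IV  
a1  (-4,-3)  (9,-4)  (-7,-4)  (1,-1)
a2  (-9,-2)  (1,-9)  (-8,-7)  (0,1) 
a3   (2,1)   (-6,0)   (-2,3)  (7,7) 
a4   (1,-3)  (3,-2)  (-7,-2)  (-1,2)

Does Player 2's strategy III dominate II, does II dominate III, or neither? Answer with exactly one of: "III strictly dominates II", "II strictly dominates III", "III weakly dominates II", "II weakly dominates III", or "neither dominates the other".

III weakly dominates II

III's payoffs vs II's, by Player 1's action — a1: -4=-4, a2: -7>-9, a3: 3>0, a4: -2=-2.
III is at least as good everywhere and strictly better somewhere (tied only at a1, a4), so III weakly but not strictly dominates II.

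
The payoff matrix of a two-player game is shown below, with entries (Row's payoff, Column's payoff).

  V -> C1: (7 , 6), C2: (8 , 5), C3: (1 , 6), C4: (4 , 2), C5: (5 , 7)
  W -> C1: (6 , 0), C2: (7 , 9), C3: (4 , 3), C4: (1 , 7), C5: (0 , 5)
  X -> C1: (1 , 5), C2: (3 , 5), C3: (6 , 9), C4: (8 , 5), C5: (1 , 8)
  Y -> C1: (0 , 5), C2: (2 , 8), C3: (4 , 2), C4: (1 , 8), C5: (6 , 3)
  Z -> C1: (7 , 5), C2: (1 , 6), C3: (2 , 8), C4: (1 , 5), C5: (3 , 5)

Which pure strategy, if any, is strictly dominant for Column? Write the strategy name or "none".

C1 fails to dominate C2 at W (0<9).
C2 fails to dominate C1 at V (5<6).
C3 fails to dominate C1 at V (6=6).
C4 fails to dominate C1 at V (2<6).
C5 fails to dominate C1 at Y (3<5).
No single strategy dominates all the others.

none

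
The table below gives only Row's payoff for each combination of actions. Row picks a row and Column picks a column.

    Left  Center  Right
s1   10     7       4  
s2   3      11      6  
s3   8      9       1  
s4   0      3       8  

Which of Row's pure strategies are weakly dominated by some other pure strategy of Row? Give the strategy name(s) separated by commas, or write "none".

s1: no other strategy beats it everywhere (s2 at Left (10>3); s3 at Left (10>8); s4 at Left (10>0)).
s2: no other strategy beats it everywhere (s1 at Center (11>7); s3 at Center (11>9); s4 at Left (3>0)).
s3: no other strategy beats it everywhere (s1 at Center (9>7); s2 at Left (8>3); s4 at Left (8>0)).
Nothing dominates s4: s1 at Right (8>4); s2 at Right (8>6); s3 at Right (8>1).

none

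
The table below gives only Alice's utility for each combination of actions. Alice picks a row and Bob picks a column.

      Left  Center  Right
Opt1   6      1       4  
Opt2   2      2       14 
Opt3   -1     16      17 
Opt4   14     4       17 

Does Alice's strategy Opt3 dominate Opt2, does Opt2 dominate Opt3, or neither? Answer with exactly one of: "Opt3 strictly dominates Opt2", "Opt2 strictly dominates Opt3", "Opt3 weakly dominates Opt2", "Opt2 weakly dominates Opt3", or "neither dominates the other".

Opt3's payoffs vs Opt2's, by Bob's action — Left: -1<2, Center: 16>2, Right: 17>14.
Opt3 does better at Center, Right but worse at Left; neither strategy dominates the other.

neither dominates the other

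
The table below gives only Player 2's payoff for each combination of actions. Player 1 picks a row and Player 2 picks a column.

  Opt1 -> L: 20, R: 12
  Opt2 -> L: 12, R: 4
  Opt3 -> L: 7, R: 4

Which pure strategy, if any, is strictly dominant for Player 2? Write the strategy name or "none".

L

L vs R: Opt1: 20>12, Opt2: 12>4, Opt3: 7>4.
L strictly beats every other strategy against every opponent action, so it is strictly dominant.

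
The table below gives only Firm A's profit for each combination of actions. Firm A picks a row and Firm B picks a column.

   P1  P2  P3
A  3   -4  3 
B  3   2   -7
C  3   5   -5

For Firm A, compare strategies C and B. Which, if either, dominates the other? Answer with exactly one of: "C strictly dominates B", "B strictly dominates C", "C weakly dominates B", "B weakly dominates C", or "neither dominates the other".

C weakly dominates B

Compare C to B across each opponent action: P1: 3=3, P2: 5>2, P3: -5>-7.
C is at least as good everywhere and strictly better somewhere (tied only at P1), so C weakly but not strictly dominates B.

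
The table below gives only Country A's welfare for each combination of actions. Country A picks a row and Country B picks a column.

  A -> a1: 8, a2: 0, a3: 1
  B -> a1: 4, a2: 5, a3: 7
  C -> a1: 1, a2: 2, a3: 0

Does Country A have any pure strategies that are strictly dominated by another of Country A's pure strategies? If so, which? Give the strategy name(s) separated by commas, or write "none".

A is not dominated — it holds its own against B at a1 (8>4); C at a1 (8>1).
B: no other strategy beats it everywhere (A at a2 (5>0); C at a1 (4>1)).
B strictly dominates C — a1: 4>1, a2: 5>2, a3: 7>0.

C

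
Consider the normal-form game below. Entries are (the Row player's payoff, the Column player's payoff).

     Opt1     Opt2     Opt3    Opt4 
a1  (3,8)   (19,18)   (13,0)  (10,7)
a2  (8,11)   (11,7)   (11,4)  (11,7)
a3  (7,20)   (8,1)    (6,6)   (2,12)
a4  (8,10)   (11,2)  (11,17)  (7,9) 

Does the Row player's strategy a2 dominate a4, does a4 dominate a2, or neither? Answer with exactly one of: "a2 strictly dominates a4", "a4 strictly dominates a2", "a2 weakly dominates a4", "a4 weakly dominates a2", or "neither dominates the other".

a2 weakly dominates a4

Compare a2 to a4 across every action of the Column player: Opt1: 8=8, Opt2: 11=11, Opt3: 11=11, Opt4: 11>7.
a2 is at least as good everywhere and strictly better somewhere (tied only at Opt1, Opt2, Opt3), so a2 weakly but not strictly dominates a4.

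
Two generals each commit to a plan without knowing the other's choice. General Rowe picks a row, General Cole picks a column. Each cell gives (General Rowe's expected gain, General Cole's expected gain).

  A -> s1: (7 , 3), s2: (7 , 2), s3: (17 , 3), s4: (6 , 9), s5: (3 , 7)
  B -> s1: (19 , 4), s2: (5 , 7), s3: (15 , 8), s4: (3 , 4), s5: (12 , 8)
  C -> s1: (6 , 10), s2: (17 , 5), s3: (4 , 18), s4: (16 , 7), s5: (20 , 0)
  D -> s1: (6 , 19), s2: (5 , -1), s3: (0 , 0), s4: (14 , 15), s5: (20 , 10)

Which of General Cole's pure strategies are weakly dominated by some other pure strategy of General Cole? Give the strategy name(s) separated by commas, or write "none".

Nothing dominates s1: s2 at A (3>2); s3 at D (19>0); s4 at C (10>7); s5 at C (10>0).
s2: dominated, since s3 does at least as well everywhere (A: 3>2, B: 8>7, C: 18>5, D: 0>-1).
s3: no other strategy beats it everywhere (s1 at B (8>4); s2 at A (3>2); s4 at B (8>4); s5 at C (18>0)).
s4 is not dominated — it holds its own against s1 at A (9>3); s2 at A (9>2); s3 at A (9>3); s5 at A (9>7).
s5 is not dominated — it holds its own against s1 at A (7>3); s2 at A (7>2); s3 at A (7>3); s4 at B (8>4).

s2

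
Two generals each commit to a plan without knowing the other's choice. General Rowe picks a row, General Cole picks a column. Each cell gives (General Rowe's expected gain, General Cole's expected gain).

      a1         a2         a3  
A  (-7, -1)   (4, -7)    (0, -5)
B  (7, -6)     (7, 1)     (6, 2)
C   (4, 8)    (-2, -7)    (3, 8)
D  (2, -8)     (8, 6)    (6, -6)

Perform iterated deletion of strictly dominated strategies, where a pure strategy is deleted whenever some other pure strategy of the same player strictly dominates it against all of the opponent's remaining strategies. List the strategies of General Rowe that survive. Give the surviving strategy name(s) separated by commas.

B, D

Row A is eliminated: B beats it against every remaining column (a1: 7>-7, a2: 7>4, a3: 6>0).
General Rowe's strategy C is strictly dominated by B (a1: 7>4, a2: 7>-2, a3: 6>3) and is removed.
Column a1 is eliminated: a2 beats it against every remaining row (B: 1>-6, D: 6>-8).
Among the remaining strategies, none is strictly dominated by another pure strategy of the same player, so the elimination stops.
Surviving strategies — General Rowe: {B, D}; General Cole: {a2, a3}.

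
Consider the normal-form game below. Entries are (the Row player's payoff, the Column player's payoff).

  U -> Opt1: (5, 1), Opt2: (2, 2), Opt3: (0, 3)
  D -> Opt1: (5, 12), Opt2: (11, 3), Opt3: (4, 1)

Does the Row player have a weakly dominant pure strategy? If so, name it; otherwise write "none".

D vs U: Opt1: 5=5, Opt2: 11>2, Opt3: 4>0.
D is at least as good as every other strategy against every opponent action, so it is weakly dominant.

D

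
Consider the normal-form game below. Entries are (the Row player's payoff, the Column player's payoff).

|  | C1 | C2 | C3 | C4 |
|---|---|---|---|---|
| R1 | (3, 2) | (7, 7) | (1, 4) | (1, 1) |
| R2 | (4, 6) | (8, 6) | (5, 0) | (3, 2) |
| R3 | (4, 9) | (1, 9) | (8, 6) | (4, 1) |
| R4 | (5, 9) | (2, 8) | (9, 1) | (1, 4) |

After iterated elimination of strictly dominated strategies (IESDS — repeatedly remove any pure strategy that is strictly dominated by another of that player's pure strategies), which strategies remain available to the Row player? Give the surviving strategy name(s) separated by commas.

For the Row player, R2 strictly dominates R1 on the remaining columns (C1: 4>3, C2: 8>7, C3: 5>1, C4: 3>1); eliminate R1.
The Column player's strategy C3 is strictly dominated by C1 (R2: 6>0, R3: 9>6, R4: 9>1) and is removed.
For the Column player, C1 strictly dominates C4 on the remaining rows (R2: 6>2, R3: 9>1, R4: 9>4); eliminate C4.
For the Row player, R4 strictly dominates R3 on the remaining columns (C1: 5>4, C2: 2>1); eliminate R3.
Among the remaining strategies, none is strictly dominated by another pure strategy of the same player, so the elimination stops.
Surviving strategies — the Row player: {R2, R4}; the Column player: {C1, C2}.

R2, R4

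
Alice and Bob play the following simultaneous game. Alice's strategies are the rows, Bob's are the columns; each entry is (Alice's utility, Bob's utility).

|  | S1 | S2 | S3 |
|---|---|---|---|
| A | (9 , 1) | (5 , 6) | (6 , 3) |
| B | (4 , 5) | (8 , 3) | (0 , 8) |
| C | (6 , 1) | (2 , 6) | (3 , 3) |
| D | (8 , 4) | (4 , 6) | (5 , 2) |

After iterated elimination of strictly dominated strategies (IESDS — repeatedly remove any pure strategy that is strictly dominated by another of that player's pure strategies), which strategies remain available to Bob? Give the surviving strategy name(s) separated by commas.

Alice's strategy C is strictly dominated by A (S1: 9>6, S2: 5>2, S3: 6>3) and is removed.
For Alice, A strictly dominates D on the remaining columns (S1: 9>8, S2: 5>4, S3: 6>5); eliminate D.
Column S1 is eliminated: S3 beats it against every remaining row (A: 3>1, B: 8>5).
Among the remaining strategies, none is strictly dominated by another pure strategy of the same player, so the elimination stops.
Surviving strategies — Alice: {A, B}; Bob: {S2, S3}.

S2, S3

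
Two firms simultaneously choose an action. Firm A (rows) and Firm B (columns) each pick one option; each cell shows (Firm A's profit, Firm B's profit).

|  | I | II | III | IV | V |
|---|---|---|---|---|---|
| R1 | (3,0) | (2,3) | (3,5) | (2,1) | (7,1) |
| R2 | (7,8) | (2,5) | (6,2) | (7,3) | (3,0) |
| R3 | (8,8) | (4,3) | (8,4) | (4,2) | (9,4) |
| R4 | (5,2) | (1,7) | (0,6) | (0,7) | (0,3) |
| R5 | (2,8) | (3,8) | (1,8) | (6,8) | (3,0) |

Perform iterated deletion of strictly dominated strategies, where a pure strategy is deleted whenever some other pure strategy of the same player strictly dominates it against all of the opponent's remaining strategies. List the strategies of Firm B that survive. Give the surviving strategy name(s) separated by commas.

Row R1 is eliminated: R3 beats it against every remaining column (I: 8>3, II: 4>2, III: 8>3, IV: 4>2, V: 9>7).
For Firm A, R2 strictly dominates R4 on the remaining columns (I: 7>5, II: 2>1, III: 6>0, IV: 7>0, V: 3>0); eliminate R4.
Column V is eliminated: I beats it against every remaining row (R2: 8>0, R3: 8>4, R5: 8>0).
Among the remaining strategies, none is strictly dominated by another pure strategy of the same player, so the elimination stops.
Surviving strategies — Firm A: {R2, R3, R5}; Firm B: {I, II, III, IV}.

I, II, III, IV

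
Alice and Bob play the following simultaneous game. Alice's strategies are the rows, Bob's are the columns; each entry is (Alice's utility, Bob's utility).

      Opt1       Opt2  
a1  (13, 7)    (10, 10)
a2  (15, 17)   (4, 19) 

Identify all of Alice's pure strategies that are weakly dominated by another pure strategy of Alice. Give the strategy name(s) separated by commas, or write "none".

none

Nothing dominates a1: a2 at Opt2 (10>4).
a2: no other strategy beats it everywhere (a1 at Opt1 (15>13)).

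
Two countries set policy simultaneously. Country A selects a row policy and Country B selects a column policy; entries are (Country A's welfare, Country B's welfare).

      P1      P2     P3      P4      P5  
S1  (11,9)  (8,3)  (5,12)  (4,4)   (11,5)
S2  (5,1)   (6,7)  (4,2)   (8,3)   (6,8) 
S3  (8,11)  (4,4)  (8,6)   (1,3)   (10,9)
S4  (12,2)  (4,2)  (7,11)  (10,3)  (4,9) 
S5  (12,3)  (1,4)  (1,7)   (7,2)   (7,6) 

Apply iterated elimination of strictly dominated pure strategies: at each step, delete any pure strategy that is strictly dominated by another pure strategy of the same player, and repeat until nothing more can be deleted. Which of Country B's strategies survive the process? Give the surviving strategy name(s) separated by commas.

P1, P3, P5

For Country B, P5 strictly dominates P2 on the remaining rows (S1: 5>3, S2: 8>7, S3: 9>4, S4: 9>2, S5: 6>4); eliminate P2.
Column P4 is eliminated: P5 beats it against every remaining row (S1: 5>4, S2: 8>3, S3: 9>3, S4: 9>3, S5: 6>2).
Row S2 is eliminated: S1 beats it against every remaining column (P1: 11>5, P3: 5>4, P5: 11>6).
Among the remaining strategies, none is strictly dominated by another pure strategy of the same player, so the elimination stops.
Surviving strategies — Country A: {S1, S3, S4, S5}; Country B: {P1, P3, P5}.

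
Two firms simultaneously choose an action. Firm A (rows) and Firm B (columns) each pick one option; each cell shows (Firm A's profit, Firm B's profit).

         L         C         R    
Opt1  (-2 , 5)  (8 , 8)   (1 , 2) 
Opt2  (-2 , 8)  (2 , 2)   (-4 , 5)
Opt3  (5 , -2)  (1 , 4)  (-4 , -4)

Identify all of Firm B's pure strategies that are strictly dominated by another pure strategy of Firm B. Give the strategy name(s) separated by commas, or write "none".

R

L is not dominated — it holds its own against C at Opt2 (8>2); R at Opt1 (5>2).
C: no other strategy beats it everywhere (L at Opt1 (8>5); R at Opt1 (8>2)).
R is strictly dominated by L (Opt1: 5>2, Opt2: 8>5, Opt3: -2>-4).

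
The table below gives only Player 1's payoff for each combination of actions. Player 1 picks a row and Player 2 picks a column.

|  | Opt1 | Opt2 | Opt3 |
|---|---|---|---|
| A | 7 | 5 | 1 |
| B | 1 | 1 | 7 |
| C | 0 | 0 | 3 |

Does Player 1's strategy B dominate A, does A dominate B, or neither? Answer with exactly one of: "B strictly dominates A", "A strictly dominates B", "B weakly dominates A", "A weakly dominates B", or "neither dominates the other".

neither dominates the other

Compare B to A across each opponent action: Opt1: 1<7, Opt2: 1<5, Opt3: 7>1.
B does better at Opt3 but worse at Opt1, Opt2; neither strategy dominates the other.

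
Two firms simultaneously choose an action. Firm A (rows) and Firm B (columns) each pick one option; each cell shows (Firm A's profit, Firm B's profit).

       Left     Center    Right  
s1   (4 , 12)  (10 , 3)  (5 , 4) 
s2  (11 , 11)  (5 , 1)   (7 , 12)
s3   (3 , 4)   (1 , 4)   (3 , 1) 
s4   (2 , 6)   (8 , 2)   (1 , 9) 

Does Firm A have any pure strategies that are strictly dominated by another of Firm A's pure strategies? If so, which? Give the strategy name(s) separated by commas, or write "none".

s1: no other strategy beats it everywhere (s2 at Center (10>5); s3 at Left (4>3); s4 at Left (4>2)).
Nothing dominates s2: s1 at Left (11>4); s3 at Left (11>3); s4 at Left (11>2).
s3: dominated, since s1 does at least as well everywhere (Left: 4>3, Center: 10>1, Right: 5>3).
s4 is strictly dominated by s1 (Left: 4>2, Center: 10>8, Right: 5>1).

s3, s4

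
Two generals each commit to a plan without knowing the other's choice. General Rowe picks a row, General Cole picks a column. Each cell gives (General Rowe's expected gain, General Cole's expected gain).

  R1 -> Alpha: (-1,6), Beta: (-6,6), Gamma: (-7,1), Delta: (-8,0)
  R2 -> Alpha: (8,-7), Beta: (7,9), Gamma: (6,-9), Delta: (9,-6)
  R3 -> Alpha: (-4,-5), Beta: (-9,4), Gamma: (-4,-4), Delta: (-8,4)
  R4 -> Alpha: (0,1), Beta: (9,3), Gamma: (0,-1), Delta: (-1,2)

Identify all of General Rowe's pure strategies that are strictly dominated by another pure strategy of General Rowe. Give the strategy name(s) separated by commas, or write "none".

R2 strictly dominates R1 — Alpha: 8>-1, Beta: 7>-6, Gamma: 6>-7, Delta: 9>-8.
R2 is not dominated — it holds its own against R1 at Alpha (8>-1); R3 at Alpha (8>-4); R4 at Alpha (8>0).
R2 strictly dominates R3 — Alpha: 8>-4, Beta: 7>-9, Gamma: 6>-4, Delta: 9>-8.
Nothing dominates R4: R1 at Alpha (0>-1); R2 at Beta (9>7); R3 at Alpha (0>-4).

R1, R3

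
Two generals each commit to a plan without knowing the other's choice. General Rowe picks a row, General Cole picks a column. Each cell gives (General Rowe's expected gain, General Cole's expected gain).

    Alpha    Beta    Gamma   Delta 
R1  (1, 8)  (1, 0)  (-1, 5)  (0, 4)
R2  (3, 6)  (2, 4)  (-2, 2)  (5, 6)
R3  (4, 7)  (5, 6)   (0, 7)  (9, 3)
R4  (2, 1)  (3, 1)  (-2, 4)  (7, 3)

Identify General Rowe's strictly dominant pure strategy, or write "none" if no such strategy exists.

R3

R3 vs R1: Alpha: 4>1, Beta: 5>1, Gamma: 0>-1, Delta: 9>0.
R3 vs R2: Alpha: 4>3, Beta: 5>2, Gamma: 0>-2, Delta: 9>5.
R3 vs R4: Alpha: 4>2, Beta: 5>3, Gamma: 0>-2, Delta: 9>7.
R3 strictly beats every other strategy against every opponent action, so it is strictly dominant.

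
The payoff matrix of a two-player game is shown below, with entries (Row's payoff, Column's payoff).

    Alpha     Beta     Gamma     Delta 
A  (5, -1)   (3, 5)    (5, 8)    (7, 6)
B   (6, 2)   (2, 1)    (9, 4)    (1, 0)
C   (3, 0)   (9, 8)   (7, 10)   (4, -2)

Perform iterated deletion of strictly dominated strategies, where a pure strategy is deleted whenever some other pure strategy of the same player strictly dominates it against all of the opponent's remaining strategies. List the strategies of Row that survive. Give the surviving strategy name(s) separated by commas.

B

Column's strategy Alpha is strictly dominated by Gamma (A: 8>-1, B: 4>2, C: 10>0) and is removed.
Column Beta is eliminated: Gamma beats it against every remaining row (A: 8>5, B: 4>1, C: 10>8).
Column's strategy Delta is strictly dominated by Gamma (A: 8>6, B: 4>0, C: 10>-2) and is removed.
Row's strategy A is strictly dominated by B (Gamma: 9>5) and is removed.
For Row, B strictly dominates C on the remaining columns (Gamma: 9>7); eliminate C.
Among the remaining strategies, none is strictly dominated by another pure strategy of the same player, so the elimination stops.
Surviving strategies — Row: {B}; Column: {Gamma}.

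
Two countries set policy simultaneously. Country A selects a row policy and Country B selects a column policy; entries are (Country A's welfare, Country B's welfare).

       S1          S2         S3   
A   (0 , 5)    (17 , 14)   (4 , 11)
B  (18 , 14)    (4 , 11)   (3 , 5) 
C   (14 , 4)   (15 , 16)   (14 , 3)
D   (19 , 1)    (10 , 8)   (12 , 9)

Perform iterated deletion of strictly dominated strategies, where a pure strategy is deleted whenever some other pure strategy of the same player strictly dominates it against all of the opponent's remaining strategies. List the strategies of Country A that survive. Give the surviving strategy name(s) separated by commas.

Country A's strategy B is strictly dominated by D (S1: 19>18, S2: 10>4, S3: 12>3) and is removed.
Country B's strategy S1 is strictly dominated by S2 (A: 14>5, C: 16>4, D: 8>1) and is removed.
Row D is eliminated: C beats it against every remaining column (S2: 15>10, S3: 14>12).
Column S3 is eliminated: S2 beats it against every remaining row (A: 14>11, C: 16>3).
Country A's strategy C is strictly dominated by A (S2: 17>15) and is removed.
Among the remaining strategies, none is strictly dominated by another pure strategy of the same player, so the elimination stops.
Surviving strategies — Country A: {A}; Country B: {S2}.

A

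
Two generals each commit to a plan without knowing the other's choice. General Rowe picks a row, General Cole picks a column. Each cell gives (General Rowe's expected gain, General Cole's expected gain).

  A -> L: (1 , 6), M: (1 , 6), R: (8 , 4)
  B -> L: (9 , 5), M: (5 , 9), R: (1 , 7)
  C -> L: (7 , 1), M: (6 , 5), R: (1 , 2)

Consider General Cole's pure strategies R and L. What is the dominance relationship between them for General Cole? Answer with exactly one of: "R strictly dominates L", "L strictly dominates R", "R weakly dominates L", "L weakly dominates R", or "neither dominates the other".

neither dominates the other

R's payoffs vs L's, by General Rowe's action — A: 4<6, B: 7>5, C: 2>1.
R does better at B, C but worse at A; neither strategy dominates the other.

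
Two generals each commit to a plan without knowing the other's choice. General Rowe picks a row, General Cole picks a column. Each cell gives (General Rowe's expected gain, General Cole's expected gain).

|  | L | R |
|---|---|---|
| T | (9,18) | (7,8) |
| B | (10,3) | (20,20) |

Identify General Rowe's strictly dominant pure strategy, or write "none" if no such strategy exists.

B vs T: L: 10>9, R: 20>7.
B strictly beats every other strategy against every opponent action, so it is strictly dominant.

B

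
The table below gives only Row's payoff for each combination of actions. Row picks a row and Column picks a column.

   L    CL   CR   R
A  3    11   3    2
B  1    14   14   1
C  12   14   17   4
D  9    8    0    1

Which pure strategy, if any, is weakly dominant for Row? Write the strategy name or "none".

C vs A: L: 12>3, CL: 14>11, CR: 17>3, R: 4>2.
C vs B: L: 12>1, CL: 14=14, CR: 17>14, R: 4>1.
C vs D: L: 12>9, CL: 14>8, CR: 17>0, R: 4>1.
C is at least as good as every other strategy against every opponent action, so it is weakly dominant.

C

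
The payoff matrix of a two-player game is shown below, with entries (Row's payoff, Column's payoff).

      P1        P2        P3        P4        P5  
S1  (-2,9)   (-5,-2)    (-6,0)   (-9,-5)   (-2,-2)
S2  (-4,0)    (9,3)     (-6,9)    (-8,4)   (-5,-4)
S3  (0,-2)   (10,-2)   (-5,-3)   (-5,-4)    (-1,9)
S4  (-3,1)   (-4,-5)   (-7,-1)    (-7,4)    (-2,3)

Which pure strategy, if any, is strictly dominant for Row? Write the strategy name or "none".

S3 vs S1: P1: 0>-2, P2: 10>-5, P3: -5>-6, P4: -5>-9, P5: -1>-2.
S3 vs S2: P1: 0>-4, P2: 10>9, P3: -5>-6, P4: -5>-8, P5: -1>-5.
S3 vs S4: P1: 0>-3, P2: 10>-4, P3: -5>-7, P4: -5>-7, P5: -1>-2.
S3 strictly beats every other strategy against every opponent action, so it is strictly dominant.

S3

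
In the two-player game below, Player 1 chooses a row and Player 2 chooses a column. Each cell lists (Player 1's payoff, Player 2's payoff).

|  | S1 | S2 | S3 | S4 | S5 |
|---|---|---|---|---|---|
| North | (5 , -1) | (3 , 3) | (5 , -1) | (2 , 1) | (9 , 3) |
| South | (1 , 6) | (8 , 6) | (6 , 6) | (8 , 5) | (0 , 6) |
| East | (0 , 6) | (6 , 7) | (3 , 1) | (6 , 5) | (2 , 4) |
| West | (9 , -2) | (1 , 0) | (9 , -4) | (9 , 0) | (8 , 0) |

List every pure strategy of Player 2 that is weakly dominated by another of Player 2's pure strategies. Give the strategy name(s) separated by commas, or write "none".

S1 is weakly dominated by S2 (North: 3>-1, South: 6=6, East: 7>6, West: 0>-2).
S2 is not dominated — it holds its own against S1 at North (3>-1); S3 at North (3>-1); S4 at North (3>1); S5 at East (7>4).
S1 weakly dominates S3 — North: -1=-1, South: 6=6, East: 6>1, West: -2>-4.
S2 weakly dominates S4 — North: 3>1, South: 6>5, East: 7>5, West: 0=0.
S5: dominated, since S2 does at least as well everywhere (North: 3=3, South: 6=6, East: 7>4, West: 0=0).

S1, S3, S4, S5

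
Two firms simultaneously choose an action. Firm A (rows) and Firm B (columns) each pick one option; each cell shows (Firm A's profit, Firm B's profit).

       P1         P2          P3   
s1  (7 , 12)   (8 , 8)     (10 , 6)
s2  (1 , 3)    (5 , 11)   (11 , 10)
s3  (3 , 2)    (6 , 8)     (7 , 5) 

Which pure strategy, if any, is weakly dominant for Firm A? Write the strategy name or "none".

s1 fails to dominate s2 at P3 (10<11).
s2 fails to dominate s1 at P1 (1<7).
s3 fails to dominate s1 at P1 (3<7).
No single strategy dominates all the others.

none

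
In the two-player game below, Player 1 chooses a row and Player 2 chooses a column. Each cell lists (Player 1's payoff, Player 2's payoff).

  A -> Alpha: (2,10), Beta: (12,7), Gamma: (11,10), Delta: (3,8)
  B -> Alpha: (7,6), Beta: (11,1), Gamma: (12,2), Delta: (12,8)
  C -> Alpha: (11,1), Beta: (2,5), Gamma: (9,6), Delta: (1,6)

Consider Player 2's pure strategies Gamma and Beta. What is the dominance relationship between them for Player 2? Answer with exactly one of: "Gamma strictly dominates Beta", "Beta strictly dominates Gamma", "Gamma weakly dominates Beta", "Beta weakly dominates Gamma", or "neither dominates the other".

Gamma strictly dominates Beta

Gamma's payoffs vs Beta's, by Player 1's action — A: 10>7, B: 2>1, C: 6>5.
Every comparison favours Gamma, so Gamma strictly dominates Beta.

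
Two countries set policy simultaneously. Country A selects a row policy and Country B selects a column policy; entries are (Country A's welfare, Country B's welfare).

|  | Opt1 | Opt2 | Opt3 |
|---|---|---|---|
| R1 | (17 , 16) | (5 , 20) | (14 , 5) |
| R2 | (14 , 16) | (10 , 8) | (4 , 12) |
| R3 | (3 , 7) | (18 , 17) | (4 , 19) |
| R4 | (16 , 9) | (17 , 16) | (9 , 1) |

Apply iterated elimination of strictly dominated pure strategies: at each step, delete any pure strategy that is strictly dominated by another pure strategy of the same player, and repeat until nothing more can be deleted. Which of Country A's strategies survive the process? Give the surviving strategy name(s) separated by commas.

Row R2 is eliminated: R4 beats it against every remaining column (Opt1: 16>14, Opt2: 17>10, Opt3: 9>4).
Country B's strategy Opt1 is strictly dominated by Opt2 (R1: 20>16, R3: 17>7, R4: 16>9) and is removed.
Among the remaining strategies, none is strictly dominated by another pure strategy of the same player, so the elimination stops.
Surviving strategies — Country A: {R1, R3, R4}; Country B: {Opt2, Opt3}.

R1, R3, R4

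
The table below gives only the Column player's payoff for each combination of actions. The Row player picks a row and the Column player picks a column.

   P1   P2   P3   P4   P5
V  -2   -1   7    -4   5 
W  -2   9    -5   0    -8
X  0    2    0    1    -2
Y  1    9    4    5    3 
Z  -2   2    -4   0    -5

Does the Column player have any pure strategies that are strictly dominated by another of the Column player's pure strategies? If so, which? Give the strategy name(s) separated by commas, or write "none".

P1: dominated, since P2 does at least as well everywhere (V: -1>-2, W: 9>-2, X: 2>0, Y: 9>1, Z: 2>-2).
Nothing dominates P2: P1 at V (-1>-2); P3 at W (9>-5); P4 at V (-1>-4); P5 at W (9>-8).
Nothing dominates P3: P1 at V (7>-2); P2 at V (7>-1); P4 at V (7>-4); P5 at V (7>5).
P4 is strictly dominated by P2 (V: -1>-4, W: 9>0, X: 2>1, Y: 9>5, Z: 2>0).
P5 is strictly dominated by P3 (V: 7>5, W: -5>-8, X: 0>-2, Y: 4>3, Z: -4>-5).

P1, P4, P5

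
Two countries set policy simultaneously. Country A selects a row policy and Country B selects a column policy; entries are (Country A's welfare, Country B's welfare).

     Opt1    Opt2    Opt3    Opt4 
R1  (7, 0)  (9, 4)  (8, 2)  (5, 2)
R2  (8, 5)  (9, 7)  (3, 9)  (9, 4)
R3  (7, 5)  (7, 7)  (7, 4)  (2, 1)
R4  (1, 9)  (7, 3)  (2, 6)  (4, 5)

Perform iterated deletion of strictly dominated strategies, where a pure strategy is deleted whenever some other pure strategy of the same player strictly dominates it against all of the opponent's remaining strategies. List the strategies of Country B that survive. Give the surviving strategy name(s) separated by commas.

Country A's strategy R4 is strictly dominated by R1 (Opt1: 7>1, Opt2: 9>7, Opt3: 8>2, Opt4: 5>4) and is removed.
Column Opt1 is eliminated: Opt2 beats it against every remaining row (R1: 4>0, R2: 7>5, R3: 7>5).
Country A's strategy R3 is strictly dominated by R1 (Opt2: 9>7, Opt3: 8>7, Opt4: 5>2) and is removed.
For Country B, Opt2 strictly dominates Opt4 on the remaining rows (R1: 4>2, R2: 7>4); eliminate Opt4.
Among the remaining strategies, none is strictly dominated by another pure strategy of the same player, so the elimination stops.
Surviving strategies — Country A: {R1, R2}; Country B: {Opt2, Opt3}.

Opt2, Opt3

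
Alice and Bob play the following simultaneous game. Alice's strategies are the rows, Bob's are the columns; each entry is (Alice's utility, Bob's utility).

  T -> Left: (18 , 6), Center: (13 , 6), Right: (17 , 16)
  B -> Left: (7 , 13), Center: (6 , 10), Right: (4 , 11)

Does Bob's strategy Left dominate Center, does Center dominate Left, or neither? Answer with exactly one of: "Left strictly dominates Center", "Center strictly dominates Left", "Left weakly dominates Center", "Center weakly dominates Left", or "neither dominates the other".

Left weakly dominates Center

Compare Left to Center across every action of Alice: T: 6=6, B: 13>10.
Left is at least as good everywhere and strictly better somewhere (tied only at T), so Left weakly but not strictly dominates Center.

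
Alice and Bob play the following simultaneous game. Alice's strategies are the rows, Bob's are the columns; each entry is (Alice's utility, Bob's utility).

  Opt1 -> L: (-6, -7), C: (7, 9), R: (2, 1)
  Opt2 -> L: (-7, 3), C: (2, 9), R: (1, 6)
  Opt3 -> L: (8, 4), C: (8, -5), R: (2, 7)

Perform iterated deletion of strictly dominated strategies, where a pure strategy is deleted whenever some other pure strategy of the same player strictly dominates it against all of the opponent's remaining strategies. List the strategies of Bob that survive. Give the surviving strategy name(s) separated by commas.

C, R

Alice's strategy Opt2 is strictly dominated by Opt1 (L: -6>-7, C: 7>2, R: 2>1) and is removed.
Column L is eliminated: R beats it against every remaining row (Opt1: 1>-7, Opt3: 7>4).
Among the remaining strategies, none is strictly dominated by another pure strategy of the same player, so the elimination stops.
Surviving strategies — Alice: {Opt1, Opt3}; Bob: {C, R}.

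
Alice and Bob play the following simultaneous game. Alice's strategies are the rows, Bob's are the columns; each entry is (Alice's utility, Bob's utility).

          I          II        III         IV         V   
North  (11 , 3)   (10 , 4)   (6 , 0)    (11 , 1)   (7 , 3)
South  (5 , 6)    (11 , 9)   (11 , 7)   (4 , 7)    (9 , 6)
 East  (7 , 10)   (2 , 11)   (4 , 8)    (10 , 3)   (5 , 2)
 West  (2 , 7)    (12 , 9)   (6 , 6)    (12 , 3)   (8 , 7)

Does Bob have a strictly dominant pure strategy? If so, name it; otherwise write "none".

II

II vs I: North: 4>3, South: 9>6, East: 11>10, West: 9>7.
II vs III: North: 4>0, South: 9>7, East: 11>8, West: 9>6.
II vs IV: North: 4>1, South: 9>7, East: 11>3, West: 9>3.
II vs V: North: 4>3, South: 9>6, East: 11>2, West: 9>7.
II strictly beats every other strategy against every opponent action, so it is strictly dominant.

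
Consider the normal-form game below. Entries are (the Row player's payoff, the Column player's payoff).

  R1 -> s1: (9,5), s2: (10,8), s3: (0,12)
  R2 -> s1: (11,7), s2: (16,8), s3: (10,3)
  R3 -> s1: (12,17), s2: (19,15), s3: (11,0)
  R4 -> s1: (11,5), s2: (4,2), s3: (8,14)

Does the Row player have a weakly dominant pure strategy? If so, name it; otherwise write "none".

R3

R3 vs R1: s1: 12>9, s2: 19>10, s3: 11>0.
R3 vs R2: s1: 12>11, s2: 19>16, s3: 11>10.
R3 vs R4: s1: 12>11, s2: 19>4, s3: 11>8.
R3 is at least as good as every other strategy against every opponent action, so it is weakly dominant.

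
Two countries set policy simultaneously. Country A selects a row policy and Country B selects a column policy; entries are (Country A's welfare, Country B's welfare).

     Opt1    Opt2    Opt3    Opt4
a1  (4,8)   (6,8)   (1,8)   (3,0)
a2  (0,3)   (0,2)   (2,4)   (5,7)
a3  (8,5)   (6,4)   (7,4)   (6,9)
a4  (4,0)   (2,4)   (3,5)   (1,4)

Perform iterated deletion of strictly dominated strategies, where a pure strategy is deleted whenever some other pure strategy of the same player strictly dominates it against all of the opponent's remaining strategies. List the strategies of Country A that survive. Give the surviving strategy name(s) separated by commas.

Row a2 is eliminated: a3 beats it against every remaining column (Opt1: 8>0, Opt2: 6>0, Opt3: 7>2, Opt4: 6>5).
For Country A, a3 strictly dominates a4 on the remaining columns (Opt1: 8>4, Opt2: 6>2, Opt3: 7>3, Opt4: 6>1); eliminate a4.
Among the remaining strategies, none is strictly dominated by another pure strategy of the same player, so the elimination stops.
Surviving strategies — Country A: {a1, a3}; Country B: {Opt1, Opt2, Opt3, Opt4}.

a1, a3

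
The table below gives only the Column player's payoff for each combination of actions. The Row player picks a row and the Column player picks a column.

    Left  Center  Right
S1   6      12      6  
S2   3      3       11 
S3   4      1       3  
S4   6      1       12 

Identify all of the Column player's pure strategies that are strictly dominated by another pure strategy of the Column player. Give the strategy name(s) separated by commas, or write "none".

Left is not dominated — it holds its own against Center at S2 (3=3); Right at S1 (6=6).
Nothing dominates Center: Left at S1 (12>6); Right at S1 (12>6).
Nothing dominates Right: Left at S1 (6=6); Center at S2 (11>3).

none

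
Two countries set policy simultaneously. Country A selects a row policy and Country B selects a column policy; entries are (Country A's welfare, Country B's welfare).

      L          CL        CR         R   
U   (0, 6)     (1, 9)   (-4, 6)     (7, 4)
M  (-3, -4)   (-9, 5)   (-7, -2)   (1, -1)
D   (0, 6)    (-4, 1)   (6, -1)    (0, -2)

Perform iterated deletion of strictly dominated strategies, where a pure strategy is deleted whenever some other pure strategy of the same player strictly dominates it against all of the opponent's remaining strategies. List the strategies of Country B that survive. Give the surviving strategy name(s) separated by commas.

L, CL

Country A's strategy M is strictly dominated by U (L: 0>-3, CL: 1>-9, CR: -4>-7, R: 7>1) and is removed.
Country B's strategy CR is strictly dominated by CL (U: 9>6, D: 1>-1) and is removed.
Country B's strategy R is strictly dominated by L (U: 6>4, D: 6>-2) and is removed.
Among the remaining strategies, none is strictly dominated by another pure strategy of the same player, so the elimination stops.
Surviving strategies — Country A: {U, D}; Country B: {L, CL}.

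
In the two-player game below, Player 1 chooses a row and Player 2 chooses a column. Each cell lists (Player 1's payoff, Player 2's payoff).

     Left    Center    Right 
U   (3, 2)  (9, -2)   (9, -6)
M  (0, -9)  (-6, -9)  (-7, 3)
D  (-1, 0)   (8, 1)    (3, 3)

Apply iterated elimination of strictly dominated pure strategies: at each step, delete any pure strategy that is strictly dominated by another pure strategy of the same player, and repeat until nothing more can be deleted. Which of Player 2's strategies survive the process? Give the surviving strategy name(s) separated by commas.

Row M is eliminated: U beats it against every remaining column (Left: 3>0, Center: 9>-6, Right: 9>-7).
Row D is eliminated: U beats it against every remaining column (Left: 3>-1, Center: 9>8, Right: 9>3).
Column Center is eliminated: Left beats it against every remaining row (U: 2>-2).
For Player 2, Left strictly dominates Right on the remaining rows (U: 2>-6); eliminate Right.
Among the remaining strategies, none is strictly dominated by another pure strategy of the same player, so the elimination stops.
Surviving strategies — Player 1: {U}; Player 2: {Left}.

Left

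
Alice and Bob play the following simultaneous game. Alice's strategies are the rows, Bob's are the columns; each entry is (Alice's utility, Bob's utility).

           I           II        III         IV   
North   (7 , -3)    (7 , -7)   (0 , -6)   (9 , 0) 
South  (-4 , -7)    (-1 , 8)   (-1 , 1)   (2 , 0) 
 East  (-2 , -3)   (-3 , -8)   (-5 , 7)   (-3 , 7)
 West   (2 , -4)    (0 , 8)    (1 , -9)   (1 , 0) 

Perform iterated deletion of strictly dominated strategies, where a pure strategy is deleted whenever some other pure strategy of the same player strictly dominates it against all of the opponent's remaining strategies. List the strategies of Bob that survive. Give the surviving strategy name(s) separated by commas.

IV

Row South is eliminated: North beats it against every remaining column (I: 7>-4, II: 7>-1, III: 0>-1, IV: 9>2).
Row East is eliminated: North beats it against every remaining column (I: 7>-2, II: 7>-3, III: 0>-5, IV: 9>-3).
Column I is eliminated: IV beats it against every remaining row (North: 0>-3, West: 0>-4).
For Bob, IV strictly dominates III on the remaining rows (North: 0>-6, West: 0>-9); eliminate III.
Row West is eliminated: North beats it against every remaining column (II: 7>0, IV: 9>1).
Column II is eliminated: IV beats it against every remaining row (North: 0>-7).
Among the remaining strategies, none is strictly dominated by another pure strategy of the same player, so the elimination stops.
Surviving strategies — Alice: {North}; Bob: {IV}.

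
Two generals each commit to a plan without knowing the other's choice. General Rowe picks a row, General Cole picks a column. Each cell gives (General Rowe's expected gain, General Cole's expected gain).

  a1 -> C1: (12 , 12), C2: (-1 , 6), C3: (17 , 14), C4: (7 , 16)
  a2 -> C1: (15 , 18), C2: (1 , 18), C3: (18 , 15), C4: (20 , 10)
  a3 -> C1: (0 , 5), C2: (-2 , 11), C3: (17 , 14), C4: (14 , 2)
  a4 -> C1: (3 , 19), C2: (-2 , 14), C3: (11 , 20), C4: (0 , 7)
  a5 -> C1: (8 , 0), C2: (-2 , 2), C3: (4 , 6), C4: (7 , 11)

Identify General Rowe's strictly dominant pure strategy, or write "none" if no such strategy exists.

a2 vs a1: C1: 15>12, C2: 1>-1, C3: 18>17, C4: 20>7.
a2 vs a3: C1: 15>0, C2: 1>-2, C3: 18>17, C4: 20>14.
a2 vs a4: C1: 15>3, C2: 1>-2, C3: 18>11, C4: 20>0.
a2 vs a5: C1: 15>8, C2: 1>-2, C3: 18>4, C4: 20>7.
a2 strictly beats every other strategy against every opponent action, so it is strictly dominant.

a2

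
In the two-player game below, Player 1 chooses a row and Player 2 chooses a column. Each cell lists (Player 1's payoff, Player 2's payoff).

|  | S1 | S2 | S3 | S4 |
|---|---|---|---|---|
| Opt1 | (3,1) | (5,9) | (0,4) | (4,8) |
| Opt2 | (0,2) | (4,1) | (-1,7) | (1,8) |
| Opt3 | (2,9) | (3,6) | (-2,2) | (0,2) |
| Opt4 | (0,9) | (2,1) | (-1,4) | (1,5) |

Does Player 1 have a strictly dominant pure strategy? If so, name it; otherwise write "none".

Opt1 vs Opt2: S1: 3>0, S2: 5>4, S3: 0>-1, S4: 4>1.
Opt1 vs Opt3: S1: 3>2, S2: 5>3, S3: 0>-2, S4: 4>0.
Opt1 vs Opt4: S1: 3>0, S2: 5>2, S3: 0>-1, S4: 4>1.
Opt1 strictly beats every other strategy against every opponent action, so it is strictly dominant.

Opt1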